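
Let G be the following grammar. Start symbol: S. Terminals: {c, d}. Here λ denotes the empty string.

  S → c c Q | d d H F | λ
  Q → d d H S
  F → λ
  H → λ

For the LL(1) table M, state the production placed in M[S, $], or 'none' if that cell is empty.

S → λ

FIRST(S) = {λ, c, d}
FIRST(Q) = {d}
FIRST(F) = {λ}
FIRST(H) = {λ}
FOLLOW(S) includes $ since S is the start symbol.
FOLLOW(S): in Q→d d H S, the suffix after S is empty, so FOLLOW(S) ⊇ FOLLOW(Q) = {$}. Thus FOLLOW(S) = {$}.
FOLLOW(Q): in S→c c Q, the suffix after Q is empty, so FOLLOW(Q) ⊇ FOLLOW(S) = {$}. Thus FOLLOW(Q) = {$}.
For S → c c Q: FIRST(c c Q) = {c}, so it goes in M[S, t] for t ∈ {c}.
For S → d d H F: FIRST(d d H F) = {d}, so it goes in M[S, t] for t ∈ {d}.
For S → λ: FIRST(λ) = {λ}, so it goes in M[S, t] for t ∈ {}; since λ ∈ FIRST, also for every t ∈ FOLLOW(S) = {$}.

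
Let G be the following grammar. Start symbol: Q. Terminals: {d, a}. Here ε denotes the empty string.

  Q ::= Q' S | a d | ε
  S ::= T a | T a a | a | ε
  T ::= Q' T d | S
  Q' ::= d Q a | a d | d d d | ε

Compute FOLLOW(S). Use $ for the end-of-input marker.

FIRST(Q'): from Q'::=d Q a we get {d}; from Q'::=a d we get {a}; from Q'::=d d d we get {d}; from Q'::=ε we get {ε}. So FIRST(Q') = {ε, a, d}.
FIRST(Q): from Q::=Q' S we get {ε, a, d}; from Q::=a d we get {a}; from Q::=ε we get {ε}. So FIRST(Q) = {ε, a, d}.
FIRST(S): from S::=T a we get {a, d}; from S::=T a a we get {a, d}; from S::=a we get {a}; from S::=ε we get {ε}. So FIRST(S) = {ε, a, d}.
FIRST(T): from T::=Q' T d we get {a, d}; from T::=S we get {ε, a, d}. So FIRST(T) = {ε, a, d}.
FOLLOW(Q) includes $ since Q is the start symbol.
FOLLOW(Q): in Q'::=d Q a, Q is followed by a with FIRST {a}. Thus FOLLOW(Q) = {$, a}.
FOLLOW(T): in S::=T a, T is followed by a with FIRST {a}; in S::=T a a, T is followed by a a with FIRST {a}; in T::=Q' T d, T is followed by d with FIRST {d}. Thus FOLLOW(T) = {a, d}.
FOLLOW(S): in Q::=Q' S, the suffix after S is empty, so FOLLOW(S) ⊇ FOLLOW(Q) = {$, a}; in T::=S, the suffix after S is empty, so FOLLOW(S) ⊇ FOLLOW(T) = {a, d}. Thus FOLLOW(S) = {$, a, d}.
FOLLOW(Q'): in Q::=Q' S, Q' is followed by S with FIRST {ε, a, d}; in Q::=Q' S, the suffix after Q' is nullable, so FOLLOW(Q') ⊇ FOLLOW(Q) = {$, a}; in T::=Q' T d, Q' is followed by T d with FIRST {a, d}. Thus FOLLOW(Q') = {$, a, d}.

{$, a, d}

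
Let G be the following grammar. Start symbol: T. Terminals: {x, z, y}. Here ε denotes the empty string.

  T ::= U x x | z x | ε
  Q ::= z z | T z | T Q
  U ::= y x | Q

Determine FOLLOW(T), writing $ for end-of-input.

{$, y, z}

FIRST(T) = {ε, y, z}  (via U x x)
FIRST(Q) = {y, z}  (via T z, T Q)
FIRST(U) = {y, z}  (via Q)
FOLLOW(T) includes $ since T is the start symbol.
FOLLOW(T): in Q::=T z, T is followed by z with FIRST {z}; in Q::=T Q, T is followed by Q with FIRST {y, z}. Thus FOLLOW(T) = {$, y, z}.
FOLLOW(U): in T::=U x x, U is followed by x x with FIRST {x}. Thus FOLLOW(U) = {x}.
FOLLOW(Q): in Q::=T Q, the suffix after Q is empty (adds nothing new); in U::=Q, the suffix after Q is empty, so FOLLOW(Q) ⊇ FOLLOW(U) = {x}. Thus FOLLOW(Q) = {x}.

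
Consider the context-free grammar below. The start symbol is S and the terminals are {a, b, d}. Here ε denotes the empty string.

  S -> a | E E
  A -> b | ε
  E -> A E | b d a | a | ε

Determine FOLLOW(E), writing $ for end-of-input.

{$, a, b}

FIRST(A): from A->b we get {b}; from A->ε we get {ε}. So FIRST(A) = {ε, b}.
FIRST(E): from E->A E we get {ε, a, b}; from E->b d a we get {b}; from E->a we get {a}; from E->ε we get {ε}. So FIRST(E) = {ε, a, b}.
FIRST(S): from S->a we get {a}; from S->E E we get {ε, a, b}. So FIRST(S) = {ε, a, b}.
FOLLOW(S) includes $ since S is the start symbol.
FOLLOW(S): S appears on no right-hand side. Thus FOLLOW(S) = {$}.
FOLLOW(E): in S->E E (occurrence 1), E is followed by E with FIRST {ε, a, b}; in S->E E (occurrence 1), the suffix after E is nullable, so FOLLOW(E) ⊇ FOLLOW(S) = {$}; in S->E E (occurrence 2), the suffix after E is empty, so FOLLOW(E) ⊇ FOLLOW(S) = {$}; in E->A E, the suffix after E is empty (adds nothing new). Thus FOLLOW(E) = {$, a, b}.
FOLLOW(A): in E->A E, A is followed by E with FIRST {ε, a, b}; in E->A E, the suffix after A is nullable, so FOLLOW(A) ⊇ FOLLOW(E) = {$, a, b}. Thus FOLLOW(A) = {$, a, b}.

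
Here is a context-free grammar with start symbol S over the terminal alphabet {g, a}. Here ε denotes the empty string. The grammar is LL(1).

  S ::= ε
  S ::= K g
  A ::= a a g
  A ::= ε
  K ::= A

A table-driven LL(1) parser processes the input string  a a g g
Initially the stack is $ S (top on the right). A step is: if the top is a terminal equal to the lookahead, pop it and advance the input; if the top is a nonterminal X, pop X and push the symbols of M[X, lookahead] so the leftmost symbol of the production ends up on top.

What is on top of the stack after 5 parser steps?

     Stack      Input      Action
  1  $ S        a a g g $  expand S ::= K g
  2  $ g K      a a g g $  expand K ::= A
  3  $ g A      a a g g $  expand A ::= a a g
  4  $ g g a a  a a g g $  match a
  5  $ g g a    a g g $    match a
Stack after step 5: $ g g (top = g).

g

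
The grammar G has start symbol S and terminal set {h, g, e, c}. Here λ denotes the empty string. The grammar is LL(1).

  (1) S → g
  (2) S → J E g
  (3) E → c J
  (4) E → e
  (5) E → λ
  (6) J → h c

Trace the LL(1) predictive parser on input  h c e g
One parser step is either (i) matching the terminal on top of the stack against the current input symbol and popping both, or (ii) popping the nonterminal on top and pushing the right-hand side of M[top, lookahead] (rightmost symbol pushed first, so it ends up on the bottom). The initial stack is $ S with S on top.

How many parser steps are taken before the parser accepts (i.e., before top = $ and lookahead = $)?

7

     Stack      Input      Action
  1  $ S        h c e g $  expand S → J E g
  2  $ g E J    h c e g $  expand J → h c
  3  $ g E c h  h c e g $  match h
  4  $ g E c    c e g $    match c
  5  $ g E      e g $      expand E → e
  6  $ g e      e g $      match e
  7  $ g        g $        match g
Accept reached after 7 steps.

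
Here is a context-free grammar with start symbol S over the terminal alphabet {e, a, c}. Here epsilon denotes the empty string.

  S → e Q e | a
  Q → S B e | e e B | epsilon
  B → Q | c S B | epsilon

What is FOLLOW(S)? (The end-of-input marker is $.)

{$, a, c, e}

FIRST(S) = {a, e}
FIRST(Q) = {epsilon, a, e}  (via S B e)
FIRST(B) = {epsilon, a, c, e}  (via Q)
FOLLOW(S) includes $ since S is the start symbol.
FOLLOW(S): in Q→S B e, S is followed by B e with FIRST {a, c, e}; in B→c S B, S is followed by B with FIRST {epsilon, a, c, e}; in B→c S B, the suffix after S is nullable, so FOLLOW(S) ⊇ FOLLOW(B) = {e}. Thus FOLLOW(S) = {$, a, c, e}.
FOLLOW(Q): in S→e Q e, Q is followed by e with FIRST {e}; in B→Q, the suffix after Q is empty, so FOLLOW(Q) ⊇ FOLLOW(B) = {e}. Thus FOLLOW(Q) = {e}.
FOLLOW(B): in Q→S B e, B is followed by e with FIRST {e}; in Q→e e B, the suffix after B is empty, so FOLLOW(B) ⊇ FOLLOW(Q) = {e}; in B→c S B, the suffix after B is empty (adds nothing new). Thus FOLLOW(B) = {e}.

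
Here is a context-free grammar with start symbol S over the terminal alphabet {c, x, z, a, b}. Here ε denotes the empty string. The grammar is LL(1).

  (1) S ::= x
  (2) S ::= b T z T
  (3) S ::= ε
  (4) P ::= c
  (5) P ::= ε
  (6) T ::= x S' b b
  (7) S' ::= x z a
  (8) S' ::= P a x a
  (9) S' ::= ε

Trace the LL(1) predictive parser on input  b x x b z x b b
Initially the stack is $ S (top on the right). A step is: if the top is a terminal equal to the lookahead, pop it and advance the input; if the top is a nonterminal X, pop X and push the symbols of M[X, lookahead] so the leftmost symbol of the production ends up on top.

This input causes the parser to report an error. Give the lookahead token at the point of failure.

step 1: stack=$ S  input=b x x b z x b b $  — expand S ::= b T z T
step 2: stack=$ T z T b  input=b x x b z x b b $  — match b
step 3: stack=$ T z T  input=x x b z x b b $  — expand T ::= x S' b b
step 4: stack=$ T z b b S' x  input=x x b z x b b $  — match x
step 5: stack=$ T z b b S'  input=x b z x b b $  — expand S' ::= x z a
step 6: stack=$ T z b b a z x  input=x b z x b b $  — match x
step 7: stack=$ T z b b a z  input=b z x b b $  — error: top is terminal z but lookahead is b

b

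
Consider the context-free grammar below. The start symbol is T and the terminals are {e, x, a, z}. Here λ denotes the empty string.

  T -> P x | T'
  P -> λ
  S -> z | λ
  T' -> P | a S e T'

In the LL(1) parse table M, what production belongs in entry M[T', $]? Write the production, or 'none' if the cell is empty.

T' -> P

FIRST(P) = {λ}
FIRST(S) = {λ, z}
FIRST(T') = {λ, a}  (via P)
FIRST(T) = {λ, a, x}  (via P x, T')
FOLLOW(T) includes $ since T is the start symbol.
FOLLOW(T): T appears on no right-hand side. Thus FOLLOW(T) = {$}.
FOLLOW(T'): in T->T', the suffix after T' is empty, so FOLLOW(T') ⊇ FOLLOW(T) = {$}; in T'->a S e T', the suffix after T' is empty (adds nothing new). Thus FOLLOW(T') = {$}.
For T' -> P: FIRST(P) = {λ}, so it goes in M[T', t] for t ∈ {}; since λ ∈ FIRST, also for every t ∈ FOLLOW(T') = {$}.
For T' -> a S e T': FIRST(a S e T') = {a}, so it goes in M[T', t] for t ∈ {a}.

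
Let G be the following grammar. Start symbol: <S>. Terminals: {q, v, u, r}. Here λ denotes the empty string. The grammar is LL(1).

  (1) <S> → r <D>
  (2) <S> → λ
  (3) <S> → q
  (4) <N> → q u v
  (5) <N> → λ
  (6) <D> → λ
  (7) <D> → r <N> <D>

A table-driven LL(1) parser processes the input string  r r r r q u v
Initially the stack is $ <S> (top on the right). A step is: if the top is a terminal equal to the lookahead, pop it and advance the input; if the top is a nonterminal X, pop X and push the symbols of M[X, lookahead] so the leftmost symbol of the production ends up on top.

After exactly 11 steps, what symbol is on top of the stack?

      Stack        Input            Action
   1  $ <S>        r r r r q u v $  expand <S> → r <D>
   2  $ <D> r      r r r r q u v $  match r
   3  $ <D>        r r r q u v $    expand <D> → r <N> <D>
   4  $ <D> <N> r  r r r q u v $    match r
   5  $ <D> <N>    r r q u v $      expand <N> → λ
   6  $ <D>        r r q u v $      expand <D> → r <N> <D>
   7  $ <D> <N> r  r r q u v $      match r
   8  $ <D> <N>    r q u v $        expand <N> → λ
   9  $ <D>        r q u v $        expand <D> → r <N> <D>
  10  $ <D> <N> r  r q u v $        match r
  11  $ <D> <N>    q u v $          expand <N> → q u v
Stack after step 11: $ <D> v u q (top = q).

q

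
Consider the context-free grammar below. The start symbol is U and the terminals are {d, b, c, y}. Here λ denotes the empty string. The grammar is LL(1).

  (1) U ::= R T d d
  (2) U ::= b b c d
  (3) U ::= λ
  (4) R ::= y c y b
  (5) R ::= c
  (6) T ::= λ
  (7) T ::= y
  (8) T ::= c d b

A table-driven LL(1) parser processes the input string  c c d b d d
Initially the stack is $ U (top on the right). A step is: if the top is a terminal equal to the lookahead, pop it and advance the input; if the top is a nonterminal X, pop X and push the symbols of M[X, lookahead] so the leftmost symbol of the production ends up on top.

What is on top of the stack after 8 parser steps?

step 1: stack=$ U  input=c c d b d d $  — expand U ::= R T d d
step 2: stack=$ d d T R  input=c c d b d d $  — expand R ::= c
step 3: stack=$ d d T c  input=c c d b d d $  — match c
step 4: stack=$ d d T  input=c d b d d $  — expand T ::= c d b
step 5: stack=$ d d b d c  input=c d b d d $  — match c
step 6: stack=$ d d b d  input=d b d d $  — match d
step 7: stack=$ d d b  input=b d d $  — match b
step 8: stack=$ d d  input=d d $  — match d
Stack after step 8: $ d (top = d).

d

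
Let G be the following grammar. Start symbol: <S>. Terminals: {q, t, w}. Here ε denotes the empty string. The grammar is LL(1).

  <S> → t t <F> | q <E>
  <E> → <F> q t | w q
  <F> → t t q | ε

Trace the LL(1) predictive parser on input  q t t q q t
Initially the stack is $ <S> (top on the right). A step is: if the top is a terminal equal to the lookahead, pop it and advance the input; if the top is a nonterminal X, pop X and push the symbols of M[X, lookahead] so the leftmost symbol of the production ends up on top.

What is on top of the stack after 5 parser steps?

     Stack        Input          Action
  1  $ <S>        q t t q q t $  expand <S> → q <E>
  2  $ <E> q      q t t q q t $  match q
  3  $ <E>        t t q q t $    expand <E> → <F> q t
  4  $ t q <F>    t t q q t $    expand <F> → t t q
  5  $ t q q t t  t t q q t $    match t
Stack after step 5: $ t q q t (top = t).

t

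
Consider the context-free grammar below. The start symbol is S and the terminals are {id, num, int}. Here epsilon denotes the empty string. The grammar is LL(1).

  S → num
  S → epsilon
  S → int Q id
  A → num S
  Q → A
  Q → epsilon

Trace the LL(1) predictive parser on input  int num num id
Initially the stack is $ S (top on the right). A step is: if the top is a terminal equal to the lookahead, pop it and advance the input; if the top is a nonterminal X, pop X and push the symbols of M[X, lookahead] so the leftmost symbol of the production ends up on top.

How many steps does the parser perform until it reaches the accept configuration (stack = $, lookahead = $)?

     Stack       Input             Action
  1  $ S         int num num id $  expand S → int Q id
  2  $ id Q int  int num num id $  match int
  3  $ id Q      num num id $      expand Q → A
  4  $ id A      num num id $      expand A → num S
  5  $ id S num  num num id $      match num
  6  $ id S      num id $          expand S → num
  7  $ id num    num id $          match num
  8  $ id        id $              match id
Accept reached after 8 steps.

8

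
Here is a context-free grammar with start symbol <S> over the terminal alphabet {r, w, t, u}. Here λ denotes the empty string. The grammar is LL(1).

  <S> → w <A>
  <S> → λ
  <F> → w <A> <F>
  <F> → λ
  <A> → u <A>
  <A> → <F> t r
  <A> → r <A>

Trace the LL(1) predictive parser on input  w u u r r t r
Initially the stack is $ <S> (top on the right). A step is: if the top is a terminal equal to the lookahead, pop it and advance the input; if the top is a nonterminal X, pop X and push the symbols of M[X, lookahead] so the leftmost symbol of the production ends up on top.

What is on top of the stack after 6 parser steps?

<A>

     Stack    Input            Action
  1  $ <S>    w u u r r t r $  expand <S> → w <A>
  2  $ <A> w  w u u r r t r $  match w
  3  $ <A>    u u r r t r $    expand <A> → u <A>
  4  $ <A> u  u u r r t r $    match u
  5  $ <A>    u r r t r $      expand <A> → u <A>
  6  $ <A> u  u r r t r $      match u
Stack after step 6: $ <A> (top = <A>).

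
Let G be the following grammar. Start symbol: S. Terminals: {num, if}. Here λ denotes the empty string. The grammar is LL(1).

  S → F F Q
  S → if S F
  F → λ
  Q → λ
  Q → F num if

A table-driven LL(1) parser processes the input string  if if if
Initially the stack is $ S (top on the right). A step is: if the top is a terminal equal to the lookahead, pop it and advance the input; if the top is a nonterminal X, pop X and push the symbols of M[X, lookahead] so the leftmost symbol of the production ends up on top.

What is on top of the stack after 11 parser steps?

F

      Stack          Input       Action
   1  $ S            if if if $  expand S → if S F
   2  $ F S if       if if if $  match if
   3  $ F S          if if $     expand S → if S F
   4  $ F F S if     if if $     match if
   5  $ F F S        if $        expand S → if S F
   6  $ F F F S if   if $        match if
   7  $ F F F S      $           expand S → F F Q
   8  $ F F F Q F F  $           expand F → λ
   9  $ F F F Q F    $           expand F → λ
  10  $ F F F Q      $           expand Q → λ
  11  $ F F F        $           expand F → λ
Stack after step 11: $ F F (top = F).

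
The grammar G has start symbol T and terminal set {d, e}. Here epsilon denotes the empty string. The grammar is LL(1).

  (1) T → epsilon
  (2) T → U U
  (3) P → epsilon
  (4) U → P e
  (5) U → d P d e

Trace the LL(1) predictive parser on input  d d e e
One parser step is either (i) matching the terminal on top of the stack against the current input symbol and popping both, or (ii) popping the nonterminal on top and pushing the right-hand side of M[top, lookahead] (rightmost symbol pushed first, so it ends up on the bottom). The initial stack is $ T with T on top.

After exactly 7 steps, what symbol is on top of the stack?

step 1: stack=$ T  input=d d e e $  — expand T → U U
step 2: stack=$ U U  input=d d e e $  — expand U → d P d e
step 3: stack=$ U e d P d  input=d d e e $  — match d
step 4: stack=$ U e d P  input=d e e $  — expand P → epsilon
step 5: stack=$ U e d  input=d e e $  — match d
step 6: stack=$ U e  input=e e $  — match e
step 7: stack=$ U  input=e $  — expand U → P e
Stack after step 7: $ e P (top = P).

P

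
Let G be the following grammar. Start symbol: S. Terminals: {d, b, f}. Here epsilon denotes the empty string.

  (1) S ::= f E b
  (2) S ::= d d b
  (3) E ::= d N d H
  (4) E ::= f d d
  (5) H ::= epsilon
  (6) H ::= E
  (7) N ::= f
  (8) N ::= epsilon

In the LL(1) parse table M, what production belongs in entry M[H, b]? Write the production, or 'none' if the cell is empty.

FIRST(S) = {d, f}
FIRST(E) = {d, f}
FIRST(N) = {epsilon, f}
FIRST(H) = {epsilon, d, f}  (via E)
FOLLOW(S) includes $ since S is the start symbol.
FOLLOW(E): in S::=f E b, E is followed by b with FIRST {b}; in H::=E, the suffix after E is empty, so FOLLOW(E) ⊇ FOLLOW(H) = {b}. Thus FOLLOW(E) = {b}.
FOLLOW(H): in E::=d N d H, the suffix after H is empty, so FOLLOW(H) ⊇ FOLLOW(E) = {b}. Thus FOLLOW(H) = {b}.
For H ::= epsilon: FIRST(epsilon) = {epsilon}, so it goes in M[H, t] for t ∈ {}; since epsilon ∈ FIRST, also for every t ∈ FOLLOW(H) = {b}.
For H ::= E: FIRST(E) = {d, f}, so it goes in M[H, t] for t ∈ {d, f}.

H ::= epsilon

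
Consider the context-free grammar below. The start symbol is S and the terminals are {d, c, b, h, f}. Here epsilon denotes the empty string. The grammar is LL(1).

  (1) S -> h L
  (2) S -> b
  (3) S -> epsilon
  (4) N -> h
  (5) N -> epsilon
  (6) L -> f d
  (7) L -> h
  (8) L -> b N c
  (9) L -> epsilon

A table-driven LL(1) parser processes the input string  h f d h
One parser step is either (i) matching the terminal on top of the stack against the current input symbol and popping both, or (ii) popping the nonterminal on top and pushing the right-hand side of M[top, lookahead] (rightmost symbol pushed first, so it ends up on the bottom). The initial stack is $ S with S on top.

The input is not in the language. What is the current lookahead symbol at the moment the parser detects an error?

     Stack  Input      Action
  1  $ S    h f d h $  expand S -> h L
  2  $ L h  h f d h $  match h
  3  $ L    f d h $    expand L -> f d
  4  $ d f  f d h $    match f
  5  $ d    d h $      match d
  6  $      h $        error: stack empty but input remains

h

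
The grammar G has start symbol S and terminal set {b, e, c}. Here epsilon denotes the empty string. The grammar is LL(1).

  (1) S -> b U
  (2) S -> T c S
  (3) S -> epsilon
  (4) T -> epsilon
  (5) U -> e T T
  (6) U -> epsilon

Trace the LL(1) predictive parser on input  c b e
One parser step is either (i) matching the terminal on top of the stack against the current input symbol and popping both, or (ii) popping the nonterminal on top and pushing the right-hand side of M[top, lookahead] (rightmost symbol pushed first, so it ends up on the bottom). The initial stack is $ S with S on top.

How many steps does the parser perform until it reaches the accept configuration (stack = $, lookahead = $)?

9

step 1: stack=$ S  input=c b e $  — expand S -> T c S
step 2: stack=$ S c T  input=c b e $  — expand T -> epsilon
step 3: stack=$ S c  input=c b e $  — match c
step 4: stack=$ S  input=b e $  — expand S -> b U
step 5: stack=$ U b  input=b e $  — match b
step 6: stack=$ U  input=e $  — expand U -> e T T
step 7: stack=$ T T e  input=e $  — match e
step 8: stack=$ T T  input=$  — expand T -> epsilon
step 9: stack=$ T  input=$  — expand T -> epsilon
Accept reached after 9 steps.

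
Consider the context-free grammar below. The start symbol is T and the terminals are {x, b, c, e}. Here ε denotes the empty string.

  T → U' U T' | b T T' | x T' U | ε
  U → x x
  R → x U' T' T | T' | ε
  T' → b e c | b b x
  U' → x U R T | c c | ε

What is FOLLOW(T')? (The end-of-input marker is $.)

FIRST(U): from U→x x we get {x}. So FIRST(U) = {x}.
FIRST(T'): from T'→b e c we get {b}; from T'→b b x we get {b}. So FIRST(T') = {b}.
FIRST(U'): from U'→x U R T we get {x}; from U'→c c we get {c}; from U'→ε we get {ε}. So FIRST(U') = {ε, c, x}.
FIRST(T): from T→U' U T' we get {c, x}; from T→b T T' we get {b}; from T→x T' U we get {x}; from T→ε we get {ε}. So FIRST(T) = {ε, b, c, x}.
FIRST(R): from R→x U' T' T we get {x}; from R→T' we get {b}; from R→ε we get {ε}. So FIRST(R) = {ε, b, x}.
FOLLOW(T) includes $ since T is the start symbol.
FOLLOW(U'): in T→U' U T', U' is followed by U T' with FIRST {x}; in R→x U' T' T, U' is followed by T' T with FIRST {b}. Thus FOLLOW(U') = {b, x}.
FOLLOW(R): in U'→x U R T, R is followed by T with FIRST {ε, b, c, x}; in U'→x U R T, the suffix after R is nullable, so FOLLOW(R) ⊇ FOLLOW(U') = {b, x}. Thus FOLLOW(R) = {b, c, x}.
FOLLOW(T): in T→b T T', T is followed by T' with FIRST {b}; in R→x U' T' T, the suffix after T is empty, so FOLLOW(T) ⊇ FOLLOW(R) = {b, c, x}; in U'→x U R T, the suffix after T is empty, so FOLLOW(T) ⊇ FOLLOW(U') = {b, x}. Thus FOLLOW(T) = {$, b, c, x}.
FOLLOW(U): in T→U' U T', U is followed by T' with FIRST {b}; in T→x T' U, the suffix after U is empty, so FOLLOW(U) ⊇ FOLLOW(T) = {$, b, c, x}; in U'→x U R T, U is followed by R T with FIRST {ε, b, c, x}; in U'→x U R T, the suffix after U is nullable, so FOLLOW(U) ⊇ FOLLOW(U') = {b, x}. Thus FOLLOW(U) = {$, b, c, x}.
FOLLOW(T'): in T→U' U T', the suffix after T' is empty, so FOLLOW(T') ⊇ FOLLOW(T) = {$, b, c, x}; in T→b T T', the suffix after T' is empty, so FOLLOW(T') ⊇ FOLLOW(T) = {$, b, c, x}; in T→x T' U, T' is followed by U with FIRST {x}; in R→x U' T' T, T' is followed by T with FIRST {ε, b, c, x}; in R→x U' T' T, the suffix after T' is nullable, so FOLLOW(T') ⊇ FOLLOW(R) = {b, c, x}; in R→T', the suffix after T' is empty, so FOLLOW(T') ⊇ FOLLOW(R) = {b, c, x}. Thus FOLLOW(T') = {$, b, c, x}.

{$, b, c, x}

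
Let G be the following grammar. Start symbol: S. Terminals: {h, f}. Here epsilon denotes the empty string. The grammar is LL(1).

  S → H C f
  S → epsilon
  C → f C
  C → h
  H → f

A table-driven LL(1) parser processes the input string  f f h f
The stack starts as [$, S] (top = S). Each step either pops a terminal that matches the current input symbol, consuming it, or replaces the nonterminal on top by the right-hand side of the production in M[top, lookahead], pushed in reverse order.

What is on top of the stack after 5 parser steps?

step 1: stack=$ S  input=f f h f $  — expand S → H C f
step 2: stack=$ f C H  input=f f h f $  — expand H → f
step 3: stack=$ f C f  input=f f h f $  — match f
step 4: stack=$ f C  input=f h f $  — expand C → f C
step 5: stack=$ f C f  input=f h f $  — match f
Stack after step 5: $ f C (top = C).

C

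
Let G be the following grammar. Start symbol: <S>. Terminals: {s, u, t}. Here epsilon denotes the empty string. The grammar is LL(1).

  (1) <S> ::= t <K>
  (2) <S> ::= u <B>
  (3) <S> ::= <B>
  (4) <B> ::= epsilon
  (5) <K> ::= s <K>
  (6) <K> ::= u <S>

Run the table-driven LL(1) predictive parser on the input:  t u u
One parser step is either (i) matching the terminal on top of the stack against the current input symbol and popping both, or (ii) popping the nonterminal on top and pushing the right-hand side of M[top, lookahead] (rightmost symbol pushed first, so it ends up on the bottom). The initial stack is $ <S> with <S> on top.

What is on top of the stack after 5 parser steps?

step 1: stack=$ <S>  input=t u u $  — expand <S> ::= t <K>
step 2: stack=$ <K> t  input=t u u $  — match t
step 3: stack=$ <K>  input=u u $  — expand <K> ::= u <S>
step 4: stack=$ <S> u  input=u u $  — match u
step 5: stack=$ <S>  input=u $  — expand <S> ::= u <B>
Stack after step 5: $ <B> u (top = u).

u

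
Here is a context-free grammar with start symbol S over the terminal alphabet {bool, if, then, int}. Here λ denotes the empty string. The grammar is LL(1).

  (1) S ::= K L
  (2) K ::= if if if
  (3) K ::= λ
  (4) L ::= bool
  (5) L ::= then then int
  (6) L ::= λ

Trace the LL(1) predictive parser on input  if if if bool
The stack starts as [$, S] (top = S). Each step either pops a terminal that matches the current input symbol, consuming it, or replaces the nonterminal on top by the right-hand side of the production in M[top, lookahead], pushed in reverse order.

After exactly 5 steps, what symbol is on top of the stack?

L

step 1: stack=$ S  input=if if if bool $  — expand S ::= K L
step 2: stack=$ L K  input=if if if bool $  — expand K ::= if if if
step 3: stack=$ L if if if  input=if if if bool $  — match if
step 4: stack=$ L if if  input=if if bool $  — match if
step 5: stack=$ L if  input=if bool $  — match if
Stack after step 5: $ L (top = L).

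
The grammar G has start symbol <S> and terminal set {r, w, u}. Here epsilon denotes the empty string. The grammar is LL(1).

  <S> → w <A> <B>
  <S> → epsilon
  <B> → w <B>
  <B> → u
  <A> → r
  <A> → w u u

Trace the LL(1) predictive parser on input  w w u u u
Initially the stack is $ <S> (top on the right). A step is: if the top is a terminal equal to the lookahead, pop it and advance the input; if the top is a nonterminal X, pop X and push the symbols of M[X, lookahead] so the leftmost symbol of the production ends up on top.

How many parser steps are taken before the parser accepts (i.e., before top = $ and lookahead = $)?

8

step 1: stack=$ <S>  input=w w u u u $  — expand <S> → w <A> <B>
step 2: stack=$ <B> <A> w  input=w w u u u $  — match w
step 3: stack=$ <B> <A>  input=w u u u $  — expand <A> → w u u
step 4: stack=$ <B> u u w  input=w u u u $  — match w
step 5: stack=$ <B> u u  input=u u u $  — match u
step 6: stack=$ <B> u  input=u u $  — match u
step 7: stack=$ <B>  input=u $  — expand <B> → u
step 8: stack=$ u  input=u $  — match u
Accept reached after 8 steps.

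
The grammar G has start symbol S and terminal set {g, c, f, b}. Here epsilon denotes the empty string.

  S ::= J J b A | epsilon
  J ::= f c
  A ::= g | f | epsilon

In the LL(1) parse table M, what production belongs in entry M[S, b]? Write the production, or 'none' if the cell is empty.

none

FIRST(J): from J::=f c we get {f}. So FIRST(J) = {f}.
FIRST(A): from A::=g we get {g}; from A::=f we get {f}; from A::=epsilon we get {epsilon}. So FIRST(A) = {epsilon, f, g}.
FIRST(S): from S::=J J b A we get {f}; from S::=epsilon we get {epsilon}. So FIRST(S) = {epsilon, f}.
FOLLOW(S) includes $ since S is the start symbol.
FOLLOW(S): S appears on no right-hand side. Thus FOLLOW(S) = {$}.
For S ::= J J b A: FIRST(J J b A) = {f}, so it goes in M[S, t] for t ∈ {f}.
For S ::= epsilon: FIRST(epsilon) = {epsilon}, so it goes in M[S, t] for t ∈ {}; since epsilon ∈ FIRST, also for every t ∈ FOLLOW(S) = {$}.
None of these place a production in M[S, b].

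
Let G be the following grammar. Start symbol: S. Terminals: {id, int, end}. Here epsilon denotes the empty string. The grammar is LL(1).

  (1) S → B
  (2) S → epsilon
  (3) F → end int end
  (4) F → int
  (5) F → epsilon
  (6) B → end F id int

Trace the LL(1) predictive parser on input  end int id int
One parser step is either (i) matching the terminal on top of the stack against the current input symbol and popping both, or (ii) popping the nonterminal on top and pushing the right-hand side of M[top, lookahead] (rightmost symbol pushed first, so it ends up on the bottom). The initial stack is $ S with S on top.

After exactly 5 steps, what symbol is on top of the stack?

step 1: stack=$ S  input=end int id int $  — expand S → B
step 2: stack=$ B  input=end int id int $  — expand B → end F id int
step 3: stack=$ int id F end  input=end int id int $  — match end
step 4: stack=$ int id F  input=int id int $  — expand F → int
step 5: stack=$ int id int  input=int id int $  — match int
Stack after step 5: $ int id (top = id).

id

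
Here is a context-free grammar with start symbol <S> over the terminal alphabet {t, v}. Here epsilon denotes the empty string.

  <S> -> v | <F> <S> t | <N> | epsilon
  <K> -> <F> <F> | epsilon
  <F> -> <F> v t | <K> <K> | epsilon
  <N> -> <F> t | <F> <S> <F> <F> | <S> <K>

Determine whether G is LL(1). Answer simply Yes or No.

No

FIRST(<S>) = {epsilon, t, v}
FIRST(<K>) = {epsilon, v}
FIRST(<F>) = {epsilon, v}
FIRST(<N>) = {epsilon, t, v}
FOLLOW(<S>) = {$, t, v}
FOLLOW(<K>) = {$, t, v}
FOLLOW(<F>) = {$, t, v}
FOLLOW(<N>) = {$, t, v}
Cell M[<F>, $] receives both <F> -> <K> <K> and <F> -> epsilon — the grammar is not LL(1).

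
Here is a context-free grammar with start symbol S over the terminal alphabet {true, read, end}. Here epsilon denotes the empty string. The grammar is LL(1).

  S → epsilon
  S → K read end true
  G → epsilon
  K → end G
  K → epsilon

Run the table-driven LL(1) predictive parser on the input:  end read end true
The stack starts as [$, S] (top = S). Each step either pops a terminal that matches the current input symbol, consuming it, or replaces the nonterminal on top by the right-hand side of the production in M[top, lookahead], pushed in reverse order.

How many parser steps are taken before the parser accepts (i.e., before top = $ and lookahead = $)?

     Stack                  Input                Action
  1  $ S                    end read end true $  expand S → K read end true
  2  $ true end read K      end read end true $  expand K → end G
  3  $ true end read G end  end read end true $  match end
  4  $ true end read G      read end true $      expand G → epsilon
  5  $ true end read        read end true $      match read
  6  $ true end             end true $           match end
  7  $ true                 true $               match true
Accept reached after 7 steps.

7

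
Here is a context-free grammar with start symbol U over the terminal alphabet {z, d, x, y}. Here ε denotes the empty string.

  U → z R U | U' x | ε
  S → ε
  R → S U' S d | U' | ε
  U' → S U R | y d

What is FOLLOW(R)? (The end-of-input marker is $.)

FIRST(S) = {ε}
FIRST(U) = {ε, d, x, y, z}  (via U' x)
FIRST(R) = {ε, d, x, y, z}  (via S U' S d, U')
FIRST(U') = {ε, d, x, y, z}  (via S U R)
FOLLOW(U) includes $ since U is the start symbol.
FOLLOW(U): in U→z R U, the suffix after U is empty (adds nothing new); in U'→S U R, U is followed by R with FIRST {ε, d, x, y, z}; in U'→S U R, the suffix after U is nullable, so FOLLOW(U) ⊇ FOLLOW(U') = {$, d, x, y, z}. Thus FOLLOW(U) = {$, d, x, y, z}.
FOLLOW(S): in R→S U' S d (occurrence 1), S is followed by U' S d with FIRST {d, x, y, z}; in R→S U' S d (occurrence 2), S is followed by d with FIRST {d}; in U'→S U R, S is followed by U R with FIRST {ε, d, x, y, z}; in U'→S U R, the suffix after S is nullable, so FOLLOW(S) ⊇ FOLLOW(U') = {$, d, x, y, z}. Thus FOLLOW(S) = {$, d, x, y, z}.
FOLLOW(R): in U→z R U, R is followed by U with FIRST {ε, d, x, y, z}; in U→z R U, the suffix after R is nullable, so FOLLOW(R) ⊇ FOLLOW(U) = {$, d, x, y, z}; in U'→S U R, the suffix after R is empty, so FOLLOW(R) ⊇ FOLLOW(U') = {$, d, x, y, z}. Thus FOLLOW(R) = {$, d, x, y, z}.
FOLLOW(U'): in U→U' x, U' is followed by x with FIRST {x}; in R→S U' S d, U' is followed by S d with FIRST {d}; in R→U', the suffix after U' is empty, so FOLLOW(U') ⊇ FOLLOW(R) = {$, d, x, y, z}. Thus FOLLOW(U') = {$, d, x, y, z}.

{$, d, x, y, z}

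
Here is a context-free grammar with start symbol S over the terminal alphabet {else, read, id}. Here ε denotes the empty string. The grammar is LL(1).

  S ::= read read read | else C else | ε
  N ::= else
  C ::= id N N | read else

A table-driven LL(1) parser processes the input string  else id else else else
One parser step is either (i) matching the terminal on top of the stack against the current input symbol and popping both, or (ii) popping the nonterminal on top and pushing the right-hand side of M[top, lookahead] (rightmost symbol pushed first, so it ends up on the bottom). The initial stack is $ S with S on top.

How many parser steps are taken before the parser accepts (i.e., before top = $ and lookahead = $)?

9

step 1: stack=$ S  input=else id else else else $  — expand S ::= else C else
step 2: stack=$ else C else  input=else id else else else $  — match else
step 3: stack=$ else C  input=id else else else $  — expand C ::= id N N
step 4: stack=$ else N N id  input=id else else else $  — match id
step 5: stack=$ else N N  input=else else else $  — expand N ::= else
step 6: stack=$ else N else  input=else else else $  — match else
step 7: stack=$ else N  input=else else $  — expand N ::= else
step 8: stack=$ else else  input=else else $  — match else
step 9: stack=$ else  input=else $  — match else
Accept reached after 9 steps.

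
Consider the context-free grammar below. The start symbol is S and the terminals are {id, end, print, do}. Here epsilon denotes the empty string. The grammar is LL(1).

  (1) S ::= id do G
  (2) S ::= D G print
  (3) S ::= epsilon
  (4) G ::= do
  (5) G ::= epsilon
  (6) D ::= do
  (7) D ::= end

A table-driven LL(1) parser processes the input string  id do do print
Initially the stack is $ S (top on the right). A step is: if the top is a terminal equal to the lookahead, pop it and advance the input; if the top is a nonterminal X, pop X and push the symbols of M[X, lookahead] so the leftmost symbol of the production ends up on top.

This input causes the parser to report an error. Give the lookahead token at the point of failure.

     Stack      Input             Action
  1  $ S        id do do print $  expand S ::= id do G
  2  $ G do id  id do do print $  match id
  3  $ G do     do do print $     match do
  4  $ G        do print $        expand G ::= do
  5  $ do       do print $        match do
  6  $          print $           error: stack empty but input remains

print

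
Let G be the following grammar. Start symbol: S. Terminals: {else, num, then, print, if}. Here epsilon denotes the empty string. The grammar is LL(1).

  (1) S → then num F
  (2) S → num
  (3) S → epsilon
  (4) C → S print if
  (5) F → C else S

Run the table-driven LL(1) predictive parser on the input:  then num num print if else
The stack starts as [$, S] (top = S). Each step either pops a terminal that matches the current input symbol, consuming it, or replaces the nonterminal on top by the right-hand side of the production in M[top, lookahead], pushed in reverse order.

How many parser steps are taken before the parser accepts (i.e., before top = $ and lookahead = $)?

11

      Stack                  Input                         Action
   1  $ S                    then num num print if else $  expand S → then num F
   2  $ F num then           then num num print if else $  match then
   3  $ F num                num num print if else $       match num
   4  $ F                    num print if else $           expand F → C else S
   5  $ S else C             num print if else $           expand C → S print if
   6  $ S else if print S    num print if else $           expand S → num
   7  $ S else if print num  num print if else $           match num
   8  $ S else if print      print if else $               match print
   9  $ S else if            if else $                     match if
  10  $ S else               else $                        match else
  11  $ S                    $                             expand S → epsilon
Accept reached after 11 steps.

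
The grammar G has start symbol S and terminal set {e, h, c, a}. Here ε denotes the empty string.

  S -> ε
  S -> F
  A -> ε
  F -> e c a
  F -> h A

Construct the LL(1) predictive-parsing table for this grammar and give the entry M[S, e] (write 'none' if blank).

FIRST(A): from A->ε we get {ε}. So FIRST(A) = {ε}.
FIRST(F): from F->e c a we get {e}; from F->h A we get {h}. So FIRST(F) = {e, h}.
FIRST(S): from S->ε we get {ε}; from S->F we get {e, h}. So FIRST(S) = {ε, e, h}.
FOLLOW(S) includes $ since S is the start symbol.
FOLLOW(S): S appears on no right-hand side. Thus FOLLOW(S) = {$}.
For S -> ε: FIRST(ε) = {ε}, so it goes in M[S, t] for t ∈ {}; since ε ∈ FIRST, also for every t ∈ FOLLOW(S) = {$}.
For S -> F: FIRST(F) = {e, h}, so it goes in M[S, t] for t ∈ {e, h}.

S -> F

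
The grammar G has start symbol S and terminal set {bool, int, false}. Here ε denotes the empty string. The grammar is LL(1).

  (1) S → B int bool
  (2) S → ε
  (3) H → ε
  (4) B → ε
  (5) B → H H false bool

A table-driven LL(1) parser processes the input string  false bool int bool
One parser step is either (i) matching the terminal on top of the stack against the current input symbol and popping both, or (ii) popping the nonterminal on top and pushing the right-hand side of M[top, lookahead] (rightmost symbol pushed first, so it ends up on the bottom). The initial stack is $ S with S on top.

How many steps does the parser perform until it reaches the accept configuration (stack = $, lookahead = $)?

step 1: stack=$ S  input=false bool int bool $  — expand S → B int bool
step 2: stack=$ bool int B  input=false bool int bool $  — expand B → H H false bool
step 3: stack=$ bool int bool false H H  input=false bool int bool $  — expand H → ε
step 4: stack=$ bool int bool false H  input=false bool int bool $  — expand H → ε
step 5: stack=$ bool int bool false  input=false bool int bool $  — match false
step 6: stack=$ bool int bool  input=bool int bool $  — match bool
step 7: stack=$ bool int  input=int bool $  — match int
step 8: stack=$ bool  input=bool $  — match bool
Accept reached after 8 steps.

8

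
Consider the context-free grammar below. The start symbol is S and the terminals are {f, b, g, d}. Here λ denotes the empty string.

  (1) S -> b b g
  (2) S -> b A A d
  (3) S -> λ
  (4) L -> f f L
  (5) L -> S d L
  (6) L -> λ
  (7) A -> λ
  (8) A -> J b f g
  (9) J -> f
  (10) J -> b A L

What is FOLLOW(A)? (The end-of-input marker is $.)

FIRST(S): from S->b b g we get {b}; from S->b A A d we get {b}; from S->λ we get {λ}. So FIRST(S) = {λ, b}.
FIRST(J): from J->f we get {f}; from J->b A L we get {b}. So FIRST(J) = {b, f}.
FIRST(L): from L->f f L we get {f}; from L->S d L we get {b, d}; from L->λ we get {λ}. So FIRST(L) = {λ, b, d, f}.
FIRST(A): from A->λ we get {λ}; from A->J b f g we get {b, f}. So FIRST(A) = {λ, b, f}.
FOLLOW(S) includes $ since S is the start symbol.
FOLLOW(S): in L->S d L, S is followed by d L with FIRST {d}. Thus FOLLOW(S) = {$, d}.
FOLLOW(J): in A->J b f g, J is followed by b f g with FIRST {b}. Thus FOLLOW(J) = {b}.
FOLLOW(L): in L->f f L, the suffix after L is empty (adds nothing new); in L->S d L, the suffix after L is empty (adds nothing new); in J->b A L, the suffix after L is empty, so FOLLOW(L) ⊇ FOLLOW(J) = {b}. Thus FOLLOW(L) = {b}.
FOLLOW(A): in S->b A A d (occurrence 1), A is followed by A d with FIRST {b, d, f}; in S->b A A d (occurrence 2), A is followed by d with FIRST {d}; in J->b A L, A is followed by L with FIRST {λ, b, d, f}; in J->b A L, the suffix after A is nullable, so FOLLOW(A) ⊇ FOLLOW(J) = {b}. Thus FOLLOW(A) = {b, d, f}.

{b, d, f}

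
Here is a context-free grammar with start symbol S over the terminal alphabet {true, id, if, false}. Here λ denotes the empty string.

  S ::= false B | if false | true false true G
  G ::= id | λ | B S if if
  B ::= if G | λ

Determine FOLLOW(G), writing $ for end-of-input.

{$, false, if, true}

FIRST(S): from S::=false B we get {false}; from S::=if false we get {if}; from S::=true false true G we get {true}. So FIRST(S) = {false, if, true}.
FIRST(B): from B::=if G we get {if}; from B::=λ we get {λ}. So FIRST(B) = {λ, if}.
FIRST(G): from G::=id we get {id}; from G::=λ we get {λ}; from G::=B S if if we get {false, if, true}. So FIRST(G) = {λ, false, id, if, true}.
FOLLOW(S) includes $ since S is the start symbol.
FOLLOW(S): in G::=B S if if, S is followed by if if with FIRST {if}. Thus FOLLOW(S) = {$, if}.
FOLLOW(B): in S::=false B, the suffix after B is empty, so FOLLOW(B) ⊇ FOLLOW(S) = {$, if}; in G::=B S if if, B is followed by S if if with FIRST {false, if, true}. Thus FOLLOW(B) = {$, false, if, true}.
FOLLOW(G): in S::=true false true G, the suffix after G is empty, so FOLLOW(G) ⊇ FOLLOW(S) = {$, if}; in B::=if G, the suffix after G is empty, so FOLLOW(G) ⊇ FOLLOW(B) = {$, false, if, true}. Thus FOLLOW(G) = {$, false, if, true}.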